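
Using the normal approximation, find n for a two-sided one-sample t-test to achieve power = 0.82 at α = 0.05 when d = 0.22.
n = 171

Sample size formula (one-sample t-test, normal approximation):
n = ((z_{α/2} + z_β) / d)²

z_{α/2} = 1.960 (for α = 0.05, two-sided)
z_β = 0.915 (for power = 0.82)
d = 0.22

n = ((1.960 + 0.915) / 0.22)²
n = (13.068)²
n ≈ 170.77
Round up to the next whole number: n = 171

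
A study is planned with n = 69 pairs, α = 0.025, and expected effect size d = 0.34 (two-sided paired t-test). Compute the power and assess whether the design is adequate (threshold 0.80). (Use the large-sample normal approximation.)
Power ≈ 0.72; the study is underpowered (power < 0.80)

Power calculation (paired t-test, normal approximation):
z_β = d · √n - z_{α/2}
z_β = 0.34 · √69 - 2.241
z_β = 0.34 · 8.307 - 2.241
z_β = 0.583

Power = Φ(z_β) = Φ(0.583) ≈ 0.720

Effect size d = 0.34 is small by Cohen's convention (0.2/0.5/0.8).

Threshold: power ≥ 0.80 is conventionally adequate.
Power ≈ 0.72 → the study is underpowered (power < 0.80).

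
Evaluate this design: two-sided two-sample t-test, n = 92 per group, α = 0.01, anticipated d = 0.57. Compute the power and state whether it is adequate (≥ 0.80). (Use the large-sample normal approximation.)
Power ≈ 0.90; the study is adequately powered (power ≥ 0.80)

Power calculation (two-sample t-test, normal approximation):
z_β = d · √(n/2) - z_{α/2}
z_β = 0.57 · √(92/2) - 2.576
z_β = 0.57 · 6.782 - 2.576
z_β = 1.290

Power = Φ(z_β) = Φ(1.290) ≈ 0.901

Effect size d = 0.57 is medium by Cohen's convention (0.2/0.5/0.8).

Threshold: power ≥ 0.80 is conventionally adequate.
Power ≈ 0.90 → the study is adequately powered (power ≥ 0.80).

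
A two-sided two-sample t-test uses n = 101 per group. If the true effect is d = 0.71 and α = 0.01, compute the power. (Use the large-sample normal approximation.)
Power ≈ 0.99

Power calculation (two-sample t-test, normal approximation):
z_β = d · √(n/2) - z_{α/2}
z_β = 0.71 · √(101/2) - 2.576
z_β = 0.71 · 7.106 - 2.576
z_β = 2.470

Power = Φ(z_β) = Φ(2.470) ≈ 0.993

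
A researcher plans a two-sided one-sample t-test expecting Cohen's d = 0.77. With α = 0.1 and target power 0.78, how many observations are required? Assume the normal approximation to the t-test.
n = 10

Sample size formula (one-sample t-test, normal approximation):
n = ((z_{α/2} + z_β) / d)²

z_{α/2} = 1.645 (for α = 0.1, two-sided)
z_β = 0.772 (for power = 0.78)
d = 0.77

n = ((1.645 + 0.772) / 0.77)²
n = (3.139)²
n ≈ 9.85
Round up to the next whole number: n = 10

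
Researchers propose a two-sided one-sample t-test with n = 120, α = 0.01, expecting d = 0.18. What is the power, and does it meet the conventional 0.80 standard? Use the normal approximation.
Power ≈ 0.27; the study is underpowered (power < 0.80)

Power calculation (one-sample t-test, normal approximation):
z_β = d · √n - z_{α/2}
z_β = 0.18 · √120 - 2.576
z_β = 0.18 · 10.954 - 2.576
z_β = -0.604

Power = Φ(z_β) = Φ(-0.604) ≈ 0.273

Effect size d = 0.18 is very small by Cohen's convention (0.2/0.5/0.8).

Threshold: power ≥ 0.80 is conventionally adequate.
Power ≈ 0.27 → the study is underpowered (power < 0.80).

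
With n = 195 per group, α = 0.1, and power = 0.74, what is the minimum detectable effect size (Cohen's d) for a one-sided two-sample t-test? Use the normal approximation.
d ≈ 0.19

Minimum detectable effect (two-sample t-test, normal approximation):
d = (z_α + z_β) / √(n/2)
d = (1.282 + 0.643) / √(195/2)
d = 1.925 / 9.874
d ≈ 0.19

By Cohen's convention (0.2 small / 0.5 medium / 0.8 large): very small effect.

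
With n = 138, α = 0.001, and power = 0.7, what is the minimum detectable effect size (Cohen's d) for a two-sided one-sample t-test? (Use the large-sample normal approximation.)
d ≈ 0.32

Minimum detectable effect (one-sample t-test, normal approximation):
d = (z_{α/2} + z_β) / √n
d = (3.291 + 0.524) / √138
d = 3.815 / 11.747
d ≈ 0.32

By Cohen's convention (0.2 small / 0.5 medium / 0.8 large): small effect.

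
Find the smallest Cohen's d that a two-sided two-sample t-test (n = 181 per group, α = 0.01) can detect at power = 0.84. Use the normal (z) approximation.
d ≈ 0.38

Minimum detectable effect (two-sample t-test, normal approximation):
d = (z_{α/2} + z_β) / √(n/2)
d = (2.576 + 0.994) / √(181/2)
d = 3.570 / 9.513
d ≈ 0.38

By Cohen's convention (0.2 small / 0.5 medium / 0.8 large): small effect.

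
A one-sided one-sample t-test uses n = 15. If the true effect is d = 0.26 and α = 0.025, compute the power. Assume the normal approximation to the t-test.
Power ≈ 0.17

Power calculation (one-sample t-test, normal approximation):
z_β = d · √n - z_α
z_β = 0.26 · √15 - 1.960
z_β = 0.26 · 3.873 - 1.960
z_β = -0.953

Power = Φ(z_β) = Φ(-0.953) ≈ 0.170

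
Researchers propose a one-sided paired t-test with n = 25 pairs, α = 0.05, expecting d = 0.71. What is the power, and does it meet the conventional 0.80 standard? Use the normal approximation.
Power ≈ 0.97; the study is adequately powered (power ≥ 0.80)

Power calculation (paired t-test, normal approximation):
z_β = d · √n - z_α
z_β = 0.71 · √25 - 1.645
z_β = 0.71 · 5.000 - 1.645
z_β = 1.905

Power = Φ(z_β) = Φ(1.905) ≈ 0.972

Effect size d = 0.71 is medium by Cohen's convention (0.2/0.5/0.8).

Threshold: power ≥ 0.80 is conventionally adequate.
Power ≈ 0.97 → the study is adequately powered (power ≥ 0.80).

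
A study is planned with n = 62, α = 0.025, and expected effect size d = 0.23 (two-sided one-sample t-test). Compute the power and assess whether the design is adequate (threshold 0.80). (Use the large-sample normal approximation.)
Power ≈ 0.33; the study is underpowered (power < 0.80)

Power calculation (one-sample t-test, normal approximation):
z_β = d · √n - z_{α/2}
z_β = 0.23 · √62 - 2.241
z_β = 0.23 · 7.874 - 2.241
z_β = -0.430

Power = Φ(z_β) = Φ(-0.430) ≈ 0.333

Effect size d = 0.23 is small by Cohen's convention (0.2/0.5/0.8).

Threshold: power ≥ 0.80 is conventionally adequate.
Power ≈ 0.33 → the study is underpowered (power < 0.80).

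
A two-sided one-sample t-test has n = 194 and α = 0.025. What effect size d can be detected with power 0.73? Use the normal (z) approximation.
d ≈ 0.20

Minimum detectable effect (one-sample t-test, normal approximation):
d = (z_{α/2} + z_β) / √n
d = (2.241 + 0.613) / √194
d = 2.854 / 13.928
d ≈ 0.20

By Cohen's convention (0.2 small / 0.5 medium / 0.8 large): small effect.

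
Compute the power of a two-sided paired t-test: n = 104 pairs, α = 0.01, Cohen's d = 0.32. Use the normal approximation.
Power ≈ 0.75

Power calculation (paired t-test, normal approximation):
z_β = d · √n - z_{α/2}
z_β = 0.32 · √104 - 2.576
z_β = 0.32 · 10.198 - 2.576
z_β = 0.688

Power = Φ(z_β) = Φ(0.688) ≈ 0.754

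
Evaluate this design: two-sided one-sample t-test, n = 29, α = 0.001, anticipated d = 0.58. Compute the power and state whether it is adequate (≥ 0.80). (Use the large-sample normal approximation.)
Power ≈ 0.43; the study is underpowered (power < 0.80)

Power calculation (one-sample t-test, normal approximation):
z_β = d · √n - z_{α/2}
z_β = 0.58 · √29 - 3.291
z_β = 0.58 · 5.385 - 3.291
z_β = -0.167

Power = Φ(z_β) = Φ(-0.167) ≈ 0.434

Effect size d = 0.58 is medium by Cohen's convention (0.2/0.5/0.8).

Threshold: power ≥ 0.80 is conventionally adequate.
Power ≈ 0.43 → the study is underpowered (power < 0.80).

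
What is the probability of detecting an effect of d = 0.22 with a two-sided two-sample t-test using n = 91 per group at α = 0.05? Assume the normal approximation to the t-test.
Power ≈ 0.32

Power calculation (two-sample t-test, normal approximation):
z_β = d · √(n/2) - z_{α/2}
z_β = 0.22 · √(91/2) - 1.960
z_β = 0.22 · 6.745 - 1.960
z_β = -0.476

Power = Φ(z_β) = Φ(-0.476) ≈ 0.317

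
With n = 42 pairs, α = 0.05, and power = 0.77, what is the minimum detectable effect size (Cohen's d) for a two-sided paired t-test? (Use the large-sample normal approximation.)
d ≈ 0.42

Minimum detectable effect (paired t-test, normal approximation):
d = (z_{α/2} + z_β) / √n
d = (1.960 + 0.739) / √42
d = 2.699 / 6.481
d ≈ 0.42

By Cohen's convention (0.2 small / 0.5 medium / 0.8 large): small effect.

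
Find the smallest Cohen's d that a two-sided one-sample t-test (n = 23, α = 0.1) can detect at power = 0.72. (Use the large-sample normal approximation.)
d ≈ 0.46

Minimum detectable effect (one-sample t-test, normal approximation):
d = (z_{α/2} + z_β) / √n
d = (1.645 + 0.583) / √23
d = 2.228 / 4.796
d ≈ 0.46

By Cohen's convention (0.2 small / 0.5 medium / 0.8 large): small effect.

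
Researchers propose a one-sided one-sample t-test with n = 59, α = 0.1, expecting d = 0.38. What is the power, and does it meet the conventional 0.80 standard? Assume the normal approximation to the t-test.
Power ≈ 0.95; the study is adequately powered (power ≥ 0.80)

Power calculation (one-sample t-test, normal approximation):
z_β = d · √n - z_α
z_β = 0.38 · √59 - 1.282
z_β = 0.38 · 7.681 - 1.282
z_β = 1.637

Power = Φ(z_β) = Φ(1.637) ≈ 0.949

Effect size d = 0.38 is small by Cohen's convention (0.2/0.5/0.8).

Threshold: power ≥ 0.80 is conventionally adequate.
Power ≈ 0.95 → the study is adequately powered (power ≥ 0.80).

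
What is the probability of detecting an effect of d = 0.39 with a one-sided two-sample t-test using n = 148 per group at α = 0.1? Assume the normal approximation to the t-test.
Power ≈ 0.98

Power calculation (two-sample t-test, normal approximation):
z_β = d · √(n/2) - z_α
z_β = 0.39 · √(148/2) - 1.282
z_β = 0.39 · 8.602 - 1.282
z_β = 2.073

Power = Φ(z_β) = Φ(2.073) ≈ 0.981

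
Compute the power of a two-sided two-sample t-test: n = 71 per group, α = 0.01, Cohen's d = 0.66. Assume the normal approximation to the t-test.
Power ≈ 0.91

Power calculation (two-sample t-test, normal approximation):
z_β = d · √(n/2) - z_{α/2}
z_β = 0.66 · √(71/2) - 2.576
z_β = 0.66 · 5.958 - 2.576
z_β = 1.357

Power = Φ(z_β) = Φ(1.357) ≈ 0.913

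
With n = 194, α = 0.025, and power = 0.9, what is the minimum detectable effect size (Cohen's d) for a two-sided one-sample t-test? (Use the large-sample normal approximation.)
d ≈ 0.25

Minimum detectable effect (one-sample t-test, normal approximation):
d = (z_{α/2} + z_β) / √n
d = (2.241 + 1.282) / √194
d = 3.523 / 13.928
d ≈ 0.25

By Cohen's convention (0.2 small / 0.5 medium / 0.8 large): small effect.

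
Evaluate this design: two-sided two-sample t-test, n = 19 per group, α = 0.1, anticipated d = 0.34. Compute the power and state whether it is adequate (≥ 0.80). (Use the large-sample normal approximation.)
Power ≈ 0.28; the study is underpowered (power < 0.80)

Power calculation (two-sample t-test, normal approximation):
z_β = d · √(n/2) - z_{α/2}
z_β = 0.34 · √(19/2) - 1.645
z_β = 0.34 · 3.082 - 1.645
z_β = -0.597

Power = Φ(z_β) = Φ(-0.597) ≈ 0.275

Effect size d = 0.34 is small by Cohen's convention (0.2/0.5/0.8).

Threshold: power ≥ 0.80 is conventionally adequate.
Power ≈ 0.28 → the study is underpowered (power < 0.80).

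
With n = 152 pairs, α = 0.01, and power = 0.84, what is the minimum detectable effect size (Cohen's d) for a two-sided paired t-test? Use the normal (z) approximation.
d ≈ 0.29

Minimum detectable effect (paired t-test, normal approximation):
d = (z_{α/2} + z_β) / √n
d = (2.576 + 0.994) / √152
d = 3.570 / 12.329
d ≈ 0.29

By Cohen's convention (0.2 small / 0.5 medium / 0.8 large): small effect.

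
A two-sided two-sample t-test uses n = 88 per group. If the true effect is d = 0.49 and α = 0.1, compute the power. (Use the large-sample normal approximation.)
Power ≈ 0.95

Power calculation (two-sample t-test, normal approximation):
z_β = d · √(n/2) - z_{α/2}
z_β = 0.49 · √(88/2) - 1.645
z_β = 0.49 · 6.633 - 1.645
z_β = 1.605

Power = Φ(z_β) = Φ(1.605) ≈ 0.946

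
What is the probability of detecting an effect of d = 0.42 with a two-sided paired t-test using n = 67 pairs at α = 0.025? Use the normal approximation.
Power ≈ 0.88

Power calculation (paired t-test, normal approximation):
z_β = d · √n - z_{α/2}
z_β = 0.42 · √67 - 2.241
z_β = 0.42 · 8.185 - 2.241
z_β = 1.196

Power = Φ(z_β) = Φ(1.196) ≈ 0.884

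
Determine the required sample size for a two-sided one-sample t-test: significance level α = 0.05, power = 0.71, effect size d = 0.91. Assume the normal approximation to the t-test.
n = 8

Sample size formula (one-sample t-test, normal approximation):
n = ((z_{α/2} + z_β) / d)²

z_{α/2} = 1.960 (for α = 0.05, two-sided)
z_β = 0.553 (for power = 0.71)
d = 0.91

n = ((1.960 + 0.553) / 0.91)²
n = (2.762)²
n ≈ 7.63
Round up to the next whole number: n = 8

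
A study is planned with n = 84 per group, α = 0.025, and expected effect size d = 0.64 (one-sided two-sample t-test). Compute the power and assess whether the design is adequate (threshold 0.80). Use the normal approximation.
Power ≈ 0.99; the study is adequately powered (power ≥ 0.80)

Power calculation (two-sample t-test, normal approximation):
z_β = d · √(n/2) - z_α
z_β = 0.64 · √(84/2) - 1.960
z_β = 0.64 · 6.481 - 1.960
z_β = 2.188

Power = Φ(z_β) = Φ(2.188) ≈ 0.986

Effect size d = 0.64 is medium by Cohen's convention (0.2/0.5/0.8).

Threshold: power ≥ 0.80 is conventionally adequate.
Power ≈ 0.99 → the study is adequately powered (power ≥ 0.80).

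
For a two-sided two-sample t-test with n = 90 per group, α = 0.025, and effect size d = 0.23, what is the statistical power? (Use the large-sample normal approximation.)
Power ≈ 0.24

Power calculation (two-sample t-test, normal approximation):
z_β = d · √(n/2) - z_{α/2}
z_β = 0.23 · √(90/2) - 2.241
z_β = 0.23 · 6.708 - 2.241
z_β = -0.699

Power = Φ(z_β) = Φ(-0.699) ≈ 0.242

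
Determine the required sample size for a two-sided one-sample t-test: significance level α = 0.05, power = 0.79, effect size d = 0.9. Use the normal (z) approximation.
n = 10

Sample size formula (one-sample t-test, normal approximation):
n = ((z_{α/2} + z_β) / d)²

z_{α/2} = 1.960 (for α = 0.05, two-sided)
z_β = 0.806 (for power = 0.79)
d = 0.9

n = ((1.960 + 0.806) / 0.9)²
n = (3.073)²
n ≈ 9.44
Round up to the next whole number: n = 10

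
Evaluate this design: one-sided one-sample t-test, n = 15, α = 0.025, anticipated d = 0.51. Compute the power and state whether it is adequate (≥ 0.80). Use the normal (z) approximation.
Power ≈ 0.51; the study is underpowered (power < 0.80)

Power calculation (one-sample t-test, normal approximation):
z_β = d · √n - z_α
z_β = 0.51 · √15 - 1.960
z_β = 0.51 · 3.873 - 1.960
z_β = 0.015

Power = Φ(z_β) = Φ(0.015) ≈ 0.506

Effect size d = 0.51 is medium by Cohen's convention (0.2/0.5/0.8).

Threshold: power ≥ 0.80 is conventionally adequate.
Power ≈ 0.51 → the study is underpowered (power < 0.80).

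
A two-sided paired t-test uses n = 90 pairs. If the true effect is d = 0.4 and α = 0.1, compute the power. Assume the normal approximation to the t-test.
Power ≈ 0.98

Power calculation (paired t-test, normal approximation):
z_β = d · √n - z_{α/2}
z_β = 0.4 · √90 - 1.645
z_β = 0.4 · 9.487 - 1.645
z_β = 2.150

Power = Φ(z_β) = Φ(2.150) ≈ 0.984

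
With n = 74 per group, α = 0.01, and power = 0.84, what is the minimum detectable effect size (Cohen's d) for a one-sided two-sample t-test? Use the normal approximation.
d ≈ 0.55

Minimum detectable effect (two-sample t-test, normal approximation):
d = (z_α + z_β) / √(n/2)
d = (2.326 + 0.994) / √(74/2)
d = 3.321 / 6.083
d ≈ 0.55

By Cohen's convention (0.2 small / 0.5 medium / 0.8 large): medium effect.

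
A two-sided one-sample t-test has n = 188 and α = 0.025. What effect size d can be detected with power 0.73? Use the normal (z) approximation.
d ≈ 0.21

Minimum detectable effect (one-sample t-test, normal approximation):
d = (z_{α/2} + z_β) / √n
d = (2.241 + 0.613) / √188
d = 2.854 / 13.711
d ≈ 0.21

By Cohen's convention (0.2 small / 0.5 medium / 0.8 large): small effect.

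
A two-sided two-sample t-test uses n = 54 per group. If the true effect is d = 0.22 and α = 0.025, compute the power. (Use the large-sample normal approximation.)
Power ≈ 0.14

Power calculation (two-sample t-test, normal approximation):
z_β = d · √(n/2) - z_{α/2}
z_β = 0.22 · √(54/2) - 2.241
z_β = 0.22 · 5.196 - 2.241
z_β = -1.098

Power = Φ(z_β) = Φ(-1.098) ≈ 0.136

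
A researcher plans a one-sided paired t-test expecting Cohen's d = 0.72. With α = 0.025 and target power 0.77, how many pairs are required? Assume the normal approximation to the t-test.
n = 15 pairs

Sample size formula (paired t-test, normal approximation):
n = ((z_α + z_β) / d)²

z_α = 1.960 (for α = 0.025, one-sided)
z_β = 0.739 (for power = 0.77)
d = 0.72

n = ((1.960 + 0.739) / 0.72)²
n = (3.749)²
n ≈ 14.06
Round up to the next whole number: n = 15 pairs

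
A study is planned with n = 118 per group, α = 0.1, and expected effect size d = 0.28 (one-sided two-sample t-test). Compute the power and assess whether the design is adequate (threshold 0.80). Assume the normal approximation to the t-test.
Power ≈ 0.81; the study is adequately powered (power ≥ 0.80)

Power calculation (two-sample t-test, normal approximation):
z_β = d · √(n/2) - z_α
z_β = 0.28 · √(118/2) - 1.282
z_β = 0.28 · 7.681 - 1.282
z_β = 0.869

Power = Φ(z_β) = Φ(0.869) ≈ 0.808

Effect size d = 0.28 is small by Cohen's convention (0.2/0.5/0.8).

Threshold: power ≥ 0.80 is conventionally adequate.
Power ≈ 0.81 → the study is adequately powered (power ≥ 0.80).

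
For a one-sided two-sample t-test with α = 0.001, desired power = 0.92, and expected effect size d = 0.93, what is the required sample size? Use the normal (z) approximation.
n = 47 per group

Sample size formula (two-sample t-test, normal approximation):
n = 2 · ((z_α + z_β) / d)²

z_α = 3.090 (for α = 0.001, one-sided)
z_β = 1.405 (for power = 0.92)
d = 0.93

n = 2 · ((3.090 + 1.405) / 0.93)²
n = 2 · (4.833)²
n ≈ 46.72
Round up to the next whole number: n = 47 per group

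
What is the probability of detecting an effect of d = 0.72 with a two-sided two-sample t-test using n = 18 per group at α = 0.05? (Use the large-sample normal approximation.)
Power ≈ 0.58

Power calculation (two-sample t-test, normal approximation):
z_β = d · √(n/2) - z_{α/2}
z_β = 0.72 · √(18/2) - 1.960
z_β = 0.72 · 3.000 - 1.960
z_β = 0.200

Power = Φ(z_β) = Φ(0.200) ≈ 0.579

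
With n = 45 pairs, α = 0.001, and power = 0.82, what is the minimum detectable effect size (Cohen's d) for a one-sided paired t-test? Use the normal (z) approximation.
d ≈ 0.60

Minimum detectable effect (paired t-test, normal approximation):
d = (z_α + z_β) / √n
d = (3.090 + 0.915) / √45
d = 4.006 / 6.708
d ≈ 0.60

By Cohen's convention (0.2 small / 0.5 medium / 0.8 large): medium effect.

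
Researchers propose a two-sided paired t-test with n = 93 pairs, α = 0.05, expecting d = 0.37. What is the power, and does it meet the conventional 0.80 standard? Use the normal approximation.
Power ≈ 0.95; the study is adequately powered (power ≥ 0.80)

Power calculation (paired t-test, normal approximation):
z_β = d · √n - z_{α/2}
z_β = 0.37 · √93 - 1.960
z_β = 0.37 · 9.644 - 1.960
z_β = 1.608

Power = Φ(z_β) = Φ(1.608) ≈ 0.946

Effect size d = 0.37 is small by Cohen's convention (0.2/0.5/0.8).

Threshold: power ≥ 0.80 is conventionally adequate.
Power ≈ 0.95 → the study is adequately powered (power ≥ 0.80).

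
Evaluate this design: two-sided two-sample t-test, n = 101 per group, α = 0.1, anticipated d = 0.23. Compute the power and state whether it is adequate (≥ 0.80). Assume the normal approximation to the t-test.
Power ≈ 0.50; the study is underpowered (power < 0.80)

Power calculation (two-sample t-test, normal approximation):
z_β = d · √(n/2) - z_{α/2}
z_β = 0.23 · √(101/2) - 1.645
z_β = 0.23 · 7.106 - 1.645
z_β = -0.010

Power = Φ(z_β) = Φ(-0.010) ≈ 0.496

Effect size d = 0.23 is small by Cohen's convention (0.2/0.5/0.8).

Threshold: power ≥ 0.80 is conventionally adequate.
Power ≈ 0.50 → the study is underpowered (power < 0.80).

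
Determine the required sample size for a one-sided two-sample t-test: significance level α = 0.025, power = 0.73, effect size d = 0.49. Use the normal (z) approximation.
n = 56 per group

Sample size formula (two-sample t-test, normal approximation):
n = 2 · ((z_α + z_β) / d)²

z_α = 1.960 (for α = 0.025, one-sided)
z_β = 0.613 (for power = 0.73)
d = 0.49

n = 2 · ((1.960 + 0.613) / 0.49)²
n = 2 · (5.251)²
n ≈ 55.15
Round up to the next whole number: n = 56 per group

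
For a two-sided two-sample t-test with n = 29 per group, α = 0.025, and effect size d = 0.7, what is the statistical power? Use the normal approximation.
Power ≈ 0.66

Power calculation (two-sample t-test, normal approximation):
z_β = d · √(n/2) - z_{α/2}
z_β = 0.7 · √(29/2) - 2.241
z_β = 0.7 · 3.808 - 2.241
z_β = 0.424

Power = Φ(z_β) = Φ(0.424) ≈ 0.664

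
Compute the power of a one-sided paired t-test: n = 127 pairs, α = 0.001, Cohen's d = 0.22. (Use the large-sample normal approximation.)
Power ≈ 0.27

Power calculation (paired t-test, normal approximation):
z_β = d · √n - z_α
z_β = 0.22 · √127 - 3.090
z_β = 0.22 · 11.269 - 3.090
z_β = -0.611

Power = Φ(z_β) = Φ(-0.611) ≈ 0.271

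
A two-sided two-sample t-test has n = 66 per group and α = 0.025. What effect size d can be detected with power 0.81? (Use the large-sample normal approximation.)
d ≈ 0.54

Minimum detectable effect (two-sample t-test, normal approximation):
d = (z_{α/2} + z_β) / √(n/2)
d = (2.241 + 0.878) / √(66/2)
d = 3.119 / 5.745
d ≈ 0.54

By Cohen's convention (0.2 small / 0.5 medium / 0.8 large): medium effect.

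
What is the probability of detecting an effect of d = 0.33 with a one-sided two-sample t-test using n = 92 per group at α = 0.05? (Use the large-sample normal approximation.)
Power ≈ 0.72

Power calculation (two-sample t-test, normal approximation):
z_β = d · √(n/2) - z_α
z_β = 0.33 · √(92/2) - 1.645
z_β = 0.33 · 6.782 - 1.645
z_β = 0.593

Power = Φ(z_β) = Φ(0.593) ≈ 0.724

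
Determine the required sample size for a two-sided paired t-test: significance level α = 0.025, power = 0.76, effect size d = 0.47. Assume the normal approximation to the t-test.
n = 40 pairs

Sample size formula (paired t-test, normal approximation):
n = ((z_{α/2} + z_β) / d)²

z_{α/2} = 2.241 (for α = 0.025, two-sided)
z_β = 0.706 (for power = 0.76)
d = 0.47

n = ((2.241 + 0.706) / 0.47)²
n = (6.270)²
n ≈ 39.31
Round up to the next whole number: n = 40 pairs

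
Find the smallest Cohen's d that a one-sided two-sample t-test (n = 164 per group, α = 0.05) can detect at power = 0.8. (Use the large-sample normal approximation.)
d ≈ 0.27

Minimum detectable effect (two-sample t-test, normal approximation):
d = (z_α + z_β) / √(n/2)
d = (1.645 + 0.842) / √(164/2)
d = 2.486 / 9.055
d ≈ 0.27

By Cohen's convention (0.2 small / 0.5 medium / 0.8 large): small effect.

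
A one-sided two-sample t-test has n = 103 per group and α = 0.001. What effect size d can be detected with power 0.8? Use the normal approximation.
d ≈ 0.55

Minimum detectable effect (two-sample t-test, normal approximation):
d = (z_α + z_β) / √(n/2)
d = (3.090 + 0.842) / √(103/2)
d = 3.932 / 7.176
d ≈ 0.55

By Cohen's convention (0.2 small / 0.5 medium / 0.8 large): medium effect.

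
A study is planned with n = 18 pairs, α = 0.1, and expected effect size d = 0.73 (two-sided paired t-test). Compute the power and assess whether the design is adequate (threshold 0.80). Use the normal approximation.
Power ≈ 0.93; the study is adequately powered (power ≥ 0.80)

Power calculation (paired t-test, normal approximation):
z_β = d · √n - z_{α/2}
z_β = 0.73 · √18 - 1.645
z_β = 0.73 · 4.243 - 1.645
z_β = 1.452

Power = Φ(z_β) = Φ(1.452) ≈ 0.927

Effect size d = 0.73 is medium by Cohen's convention (0.2/0.5/0.8).

Threshold: power ≥ 0.80 is conventionally adequate.
Power ≈ 0.93 → the study is adequately powered (power ≥ 0.80).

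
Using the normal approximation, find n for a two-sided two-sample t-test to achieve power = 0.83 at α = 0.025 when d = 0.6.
n = 57 per group

Sample size formula (two-sample t-test, normal approximation):
n = 2 · ((z_{α/2} + z_β) / d)²

z_{α/2} = 2.241 (for α = 0.025, two-sided)
z_β = 0.954 (for power = 0.83)
d = 0.6

n = 2 · ((2.241 + 0.954) / 0.6)²
n = 2 · (5.325)²
n ≈ 56.71
Round up to the next whole number: n = 57 per group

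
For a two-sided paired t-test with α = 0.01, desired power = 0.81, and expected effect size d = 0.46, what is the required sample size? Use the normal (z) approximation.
n = 57 pairs

Sample size formula (paired t-test, normal approximation):
n = ((z_{α/2} + z_β) / d)²

z_{α/2} = 2.576 (for α = 0.01, two-sided)
z_β = 0.878 (for power = 0.81)
d = 0.46

n = ((2.576 + 0.878) / 0.46)²
n = (7.509)²
n ≈ 56.39
Round up to the next whole number: n = 57 pairs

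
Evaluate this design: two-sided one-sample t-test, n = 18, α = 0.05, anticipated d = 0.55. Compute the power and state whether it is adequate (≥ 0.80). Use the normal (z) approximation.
Power ≈ 0.65; the study is underpowered (power < 0.80)

Power calculation (one-sample t-test, normal approximation):
z_β = d · √n - z_{α/2}
z_β = 0.55 · √18 - 1.960
z_β = 0.55 · 4.243 - 1.960
z_β = 0.373

Power = Φ(z_β) = Φ(0.373) ≈ 0.646

Effect size d = 0.55 is medium by Cohen's convention (0.2/0.5/0.8).

Threshold: power ≥ 0.80 is conventionally adequate.
Power ≈ 0.65 → the study is underpowered (power < 0.80).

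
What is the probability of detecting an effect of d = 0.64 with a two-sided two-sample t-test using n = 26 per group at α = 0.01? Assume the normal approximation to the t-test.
Power ≈ 0.39

Power calculation (two-sample t-test, normal approximation):
z_β = d · √(n/2) - z_{α/2}
z_β = 0.64 · √(26/2) - 2.576
z_β = 0.64 · 3.606 - 2.576
z_β = -0.268

Power = Φ(z_β) = Φ(-0.268) ≈ 0.394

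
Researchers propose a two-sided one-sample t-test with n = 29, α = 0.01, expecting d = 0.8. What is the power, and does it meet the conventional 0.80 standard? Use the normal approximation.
Power ≈ 0.96; the study is adequately powered (power ≥ 0.80)

Power calculation (one-sample t-test, normal approximation):
z_β = d · √n - z_{α/2}
z_β = 0.8 · √29 - 2.576
z_β = 0.8 · 5.385 - 2.576
z_β = 1.732

Power = Φ(z_β) = Φ(1.732) ≈ 0.958

Effect size d = 0.8 is large by Cohen's convention (0.2/0.5/0.8).

Threshold: power ≥ 0.80 is conventionally adequate.
Power ≈ 0.96 → the study is adequately powered (power ≥ 0.80).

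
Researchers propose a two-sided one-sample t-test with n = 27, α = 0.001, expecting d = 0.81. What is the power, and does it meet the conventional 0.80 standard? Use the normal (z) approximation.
Power ≈ 0.82; the study is adequately powered (power ≥ 0.80)

Power calculation (one-sample t-test, normal approximation):
z_β = d · √n - z_{α/2}
z_β = 0.81 · √27 - 3.291
z_β = 0.81 · 5.196 - 3.291
z_β = 0.918

Power = Φ(z_β) = Φ(0.918) ≈ 0.821

Effect size d = 0.81 is large by Cohen's convention (0.2/0.5/0.8).

Threshold: power ≥ 0.80 is conventionally adequate.
Power ≈ 0.82 → the study is adequately powered (power ≥ 0.80).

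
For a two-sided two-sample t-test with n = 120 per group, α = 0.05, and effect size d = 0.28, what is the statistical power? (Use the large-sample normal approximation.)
Power ≈ 0.58

Power calculation (two-sample t-test, normal approximation):
z_β = d · √(n/2) - z_{α/2}
z_β = 0.28 · √(120/2) - 1.960
z_β = 0.28 · 7.746 - 1.960
z_β = 0.209

Power = Φ(z_β) = Φ(0.209) ≈ 0.583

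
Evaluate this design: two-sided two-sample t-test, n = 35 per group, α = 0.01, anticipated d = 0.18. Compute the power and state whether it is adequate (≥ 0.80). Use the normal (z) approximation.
Power ≈ 0.03; the study is underpowered (power < 0.80)

Power calculation (two-sample t-test, normal approximation):
z_β = d · √(n/2) - z_{α/2}
z_β = 0.18 · √(35/2) - 2.576
z_β = 0.18 · 4.183 - 2.576
z_β = -1.823

Power = Φ(z_β) = Φ(-1.823) ≈ 0.034

Effect size d = 0.18 is very small by Cohen's convention (0.2/0.5/0.8).

Threshold: power ≥ 0.80 is conventionally adequate.
Power ≈ 0.03 → the study is underpowered (power < 0.80).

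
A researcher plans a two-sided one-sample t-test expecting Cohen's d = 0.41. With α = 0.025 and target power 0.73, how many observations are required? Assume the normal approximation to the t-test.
n = 49

Sample size formula (one-sample t-test, normal approximation):
n = ((z_{α/2} + z_β) / d)²

z_{α/2} = 2.241 (for α = 0.025, two-sided)
z_β = 0.613 (for power = 0.73)
d = 0.41

n = ((2.241 + 0.613) / 0.41)²
n = (6.961)²
n ≈ 48.46
Round up to the next whole number: n = 49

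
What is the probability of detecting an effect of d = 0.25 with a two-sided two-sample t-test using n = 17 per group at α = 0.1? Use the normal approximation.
Power ≈ 0.18

Power calculation (two-sample t-test, normal approximation):
z_β = d · √(n/2) - z_{α/2}
z_β = 0.25 · √(17/2) - 1.645
z_β = 0.25 · 2.915 - 1.645
z_β = -0.916

Power = Φ(z_β) = Φ(-0.916) ≈ 0.180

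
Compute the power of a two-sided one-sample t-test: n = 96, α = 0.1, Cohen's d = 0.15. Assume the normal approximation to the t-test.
Power ≈ 0.43

Power calculation (one-sample t-test, normal approximation):
z_β = d · √n - z_{α/2}
z_β = 0.15 · √96 - 1.645
z_β = 0.15 · 9.798 - 1.645
z_β = -0.175

Power = Φ(z_β) = Φ(-0.175) ≈ 0.430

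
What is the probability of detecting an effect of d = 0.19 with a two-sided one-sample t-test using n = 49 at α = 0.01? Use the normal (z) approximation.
Power ≈ 0.11

Power calculation (one-sample t-test, normal approximation):
z_β = d · √n - z_{α/2}
z_β = 0.19 · √49 - 2.576
z_β = 0.19 · 7.000 - 2.576
z_β = -1.246

Power = Φ(z_β) = Φ(-1.246) ≈ 0.106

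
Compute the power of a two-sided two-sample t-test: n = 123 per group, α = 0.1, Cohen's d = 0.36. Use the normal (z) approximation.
Power ≈ 0.88

Power calculation (two-sample t-test, normal approximation):
z_β = d · √(n/2) - z_{α/2}
z_β = 0.36 · √(123/2) - 1.645
z_β = 0.36 · 7.842 - 1.645
z_β = 1.178

Power = Φ(z_β) = Φ(1.178) ≈ 0.881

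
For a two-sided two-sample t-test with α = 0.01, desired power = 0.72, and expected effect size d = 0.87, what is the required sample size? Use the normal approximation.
n = 27 per group

Sample size formula (two-sample t-test, normal approximation):
n = 2 · ((z_{α/2} + z_β) / d)²

z_{α/2} = 2.576 (for α = 0.01, two-sided)
z_β = 0.583 (for power = 0.72)
d = 0.87

n = 2 · ((2.576 + 0.583) / 0.87)²
n = 2 · (3.631)²
n ≈ 26.37
Round up to the next whole number: n = 27 per group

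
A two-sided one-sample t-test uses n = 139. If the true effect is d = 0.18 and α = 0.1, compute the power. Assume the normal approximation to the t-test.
Power ≈ 0.68

Power calculation (one-sample t-test, normal approximation):
z_β = d · √n - z_{α/2}
z_β = 0.18 · √139 - 1.645
z_β = 0.18 · 11.790 - 1.645
z_β = 0.477

Power = Φ(z_β) = Φ(0.477) ≈ 0.683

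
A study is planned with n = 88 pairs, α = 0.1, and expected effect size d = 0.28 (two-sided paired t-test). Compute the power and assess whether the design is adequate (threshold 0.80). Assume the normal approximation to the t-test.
Power ≈ 0.84; the study is adequately powered (power ≥ 0.80)

Power calculation (paired t-test, normal approximation):
z_β = d · √n - z_{α/2}
z_β = 0.28 · √88 - 1.645
z_β = 0.28 · 9.381 - 1.645
z_β = 0.982

Power = Φ(z_β) = Φ(0.982) ≈ 0.837

Effect size d = 0.28 is small by Cohen's convention (0.2/0.5/0.8).

Threshold: power ≥ 0.80 is conventionally adequate.
Power ≈ 0.84 → the study is adequately powered (power ≥ 0.80).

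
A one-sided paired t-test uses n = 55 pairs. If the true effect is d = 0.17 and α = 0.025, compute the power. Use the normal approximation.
Power ≈ 0.24

Power calculation (paired t-test, normal approximation):
z_β = d · √n - z_α
z_β = 0.17 · √55 - 1.960
z_β = 0.17 · 7.416 - 1.960
z_β = -0.699

Power = Φ(z_β) = Φ(-0.699) ≈ 0.242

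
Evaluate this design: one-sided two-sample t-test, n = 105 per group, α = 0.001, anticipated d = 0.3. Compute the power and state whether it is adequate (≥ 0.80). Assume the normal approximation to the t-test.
Power ≈ 0.18; the study is underpowered (power < 0.80)

Power calculation (two-sample t-test, normal approximation):
z_β = d · √(n/2) - z_α
z_β = 0.3 · √(105/2) - 3.090
z_β = 0.3 · 7.246 - 3.090
z_β = -0.917

Power = Φ(z_β) = Φ(-0.917) ≈ 0.180

Effect size d = 0.3 is small by Cohen's convention (0.2/0.5/0.8).

Threshold: power ≥ 0.80 is conventionally adequate.
Power ≈ 0.18 → the study is underpowered (power < 0.80).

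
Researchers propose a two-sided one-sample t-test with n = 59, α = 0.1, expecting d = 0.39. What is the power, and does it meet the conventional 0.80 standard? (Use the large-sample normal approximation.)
Power ≈ 0.91; the study is adequately powered (power ≥ 0.80)

Power calculation (one-sample t-test, normal approximation):
z_β = d · √n - z_{α/2}
z_β = 0.39 · √59 - 1.645
z_β = 0.39 · 7.681 - 1.645
z_β = 1.351

Power = Φ(z_β) = Φ(1.351) ≈ 0.912

Effect size d = 0.39 is small by Cohen's convention (0.2/0.5/0.8).

Threshold: power ≥ 0.80 is conventionally adequate.
Power ≈ 0.91 → the study is adequately powered (power ≥ 0.80).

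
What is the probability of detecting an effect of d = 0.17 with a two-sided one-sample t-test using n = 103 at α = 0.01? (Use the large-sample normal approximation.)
Power ≈ 0.20

Power calculation (one-sample t-test, normal approximation):
z_β = d · √n - z_{α/2}
z_β = 0.17 · √103 - 2.576
z_β = 0.17 · 10.149 - 2.576
z_β = -0.851

Power = Φ(z_β) = Φ(-0.851) ≈ 0.198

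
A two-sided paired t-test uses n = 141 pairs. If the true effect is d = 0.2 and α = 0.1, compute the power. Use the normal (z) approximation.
Power ≈ 0.77

Power calculation (paired t-test, normal approximation):
z_β = d · √n - z_{α/2}
z_β = 0.2 · √141 - 1.645
z_β = 0.2 · 11.874 - 1.645
z_β = 0.730

Power = Φ(z_β) = Φ(0.730) ≈ 0.767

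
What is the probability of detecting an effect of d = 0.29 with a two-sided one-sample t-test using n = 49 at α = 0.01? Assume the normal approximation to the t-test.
Power ≈ 0.29

Power calculation (one-sample t-test, normal approximation):
z_β = d · √n - z_{α/2}
z_β = 0.29 · √49 - 2.576
z_β = 0.29 · 7.000 - 2.576
z_β = -0.546

Power = Φ(z_β) = Φ(-0.546) ≈ 0.293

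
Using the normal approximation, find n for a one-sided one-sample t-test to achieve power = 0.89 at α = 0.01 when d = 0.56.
n = 41

Sample size formula (one-sample t-test, normal approximation):
n = ((z_α + z_β) / d)²

z_α = 2.326 (for α = 0.01, one-sided)
z_β = 1.227 (for power = 0.89)
d = 0.56

n = ((2.326 + 1.227) / 0.56)²
n = (6.345)²
n ≈ 40.26
Round up to the next whole number: n = 41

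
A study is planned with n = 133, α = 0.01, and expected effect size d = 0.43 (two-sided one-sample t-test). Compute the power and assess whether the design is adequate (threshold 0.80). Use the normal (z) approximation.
Power ≈ 0.99; the study is adequately powered (power ≥ 0.80)

Power calculation (one-sample t-test, normal approximation):
z_β = d · √n - z_{α/2}
z_β = 0.43 · √133 - 2.576
z_β = 0.43 · 11.533 - 2.576
z_β = 2.383

Power = Φ(z_β) = Φ(2.383) ≈ 0.991

Effect size d = 0.43 is small by Cohen's convention (0.2/0.5/0.8).

Threshold: power ≥ 0.80 is conventionally adequate.
Power ≈ 0.99 → the study is adequately powered (power ≥ 0.80).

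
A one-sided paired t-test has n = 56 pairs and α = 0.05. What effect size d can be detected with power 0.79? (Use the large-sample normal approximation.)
d ≈ 0.33

Minimum detectable effect (paired t-test, normal approximation):
d = (z_α + z_β) / √n
d = (1.645 + 0.806) / √56
d = 2.451 / 7.483
d ≈ 0.33

By Cohen's convention (0.2 small / 0.5 medium / 0.8 large): small effect.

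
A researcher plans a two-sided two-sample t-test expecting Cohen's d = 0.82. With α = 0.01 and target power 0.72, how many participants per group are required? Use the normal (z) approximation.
n = 30 per group

Sample size formula (two-sample t-test, normal approximation):
n = 2 · ((z_{α/2} + z_β) / d)²

z_{α/2} = 2.576 (for α = 0.01, two-sided)
z_β = 0.583 (for power = 0.72)
d = 0.82

n = 2 · ((2.576 + 0.583) / 0.82)²
n = 2 · (3.852)²
n ≈ 29.68
Round up to the next whole number: n = 30 per group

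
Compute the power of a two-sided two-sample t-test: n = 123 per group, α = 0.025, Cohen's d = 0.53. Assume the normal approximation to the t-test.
Power ≈ 0.97

Power calculation (two-sample t-test, normal approximation):
z_β = d · √(n/2) - z_{α/2}
z_β = 0.53 · √(123/2) - 2.241
z_β = 0.53 · 7.842 - 2.241
z_β = 1.915

Power = Φ(z_β) = Φ(1.915) ≈ 0.972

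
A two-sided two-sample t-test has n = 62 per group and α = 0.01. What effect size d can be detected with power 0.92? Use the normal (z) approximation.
d ≈ 0.71

Minimum detectable effect (two-sample t-test, normal approximation):
d = (z_{α/2} + z_β) / √(n/2)
d = (2.576 + 1.405) / √(62/2)
d = 3.981 / 5.568
d ≈ 0.71

By Cohen's convention (0.2 small / 0.5 medium / 0.8 large): medium effect.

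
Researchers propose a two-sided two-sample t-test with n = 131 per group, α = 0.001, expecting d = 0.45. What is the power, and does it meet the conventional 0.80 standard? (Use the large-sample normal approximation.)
Power ≈ 0.64; the study is underpowered (power < 0.80)

Power calculation (two-sample t-test, normal approximation):
z_β = d · √(n/2) - z_{α/2}
z_β = 0.45 · √(131/2) - 3.291
z_β = 0.45 · 8.093 - 3.291
z_β = 0.351

Power = Φ(z_β) = Φ(0.351) ≈ 0.637

Effect size d = 0.45 is small by Cohen's convention (0.2/0.5/0.8).

Threshold: power ≥ 0.80 is conventionally adequate.
Power ≈ 0.64 → the study is underpowered (power < 0.80).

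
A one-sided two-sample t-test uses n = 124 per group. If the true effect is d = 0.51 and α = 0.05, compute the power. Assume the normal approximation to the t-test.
Power ≈ 0.99

Power calculation (two-sample t-test, normal approximation):
z_β = d · √(n/2) - z_α
z_β = 0.51 · √(124/2) - 1.645
z_β = 0.51 · 7.874 - 1.645
z_β = 2.371

Power = Φ(z_β) = Φ(2.371) ≈ 0.991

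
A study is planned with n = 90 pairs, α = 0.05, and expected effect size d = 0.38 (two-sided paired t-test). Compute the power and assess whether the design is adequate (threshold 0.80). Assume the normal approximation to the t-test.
Power ≈ 0.95; the study is adequately powered (power ≥ 0.80)

Power calculation (paired t-test, normal approximation):
z_β = d · √n - z_{α/2}
z_β = 0.38 · √90 - 1.960
z_β = 0.38 · 9.487 - 1.960
z_β = 1.645

Power = Φ(z_β) = Φ(1.645) ≈ 0.950

Effect size d = 0.38 is small by Cohen's convention (0.2/0.5/0.8).

Threshold: power ≥ 0.80 is conventionally adequate.
Power ≈ 0.95 → the study is adequately powered (power ≥ 0.80).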